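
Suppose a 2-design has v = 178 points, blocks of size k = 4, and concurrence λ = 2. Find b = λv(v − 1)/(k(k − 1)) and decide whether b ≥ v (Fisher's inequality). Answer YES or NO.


r = λ(v − 1)/(k − 1) = 2·177/3 = 118.
b = vr/k = 178·118/4 = 5251.
Fisher's inequality: b ≥ v ⇔ 5251 ≥ 178? YES.

YES


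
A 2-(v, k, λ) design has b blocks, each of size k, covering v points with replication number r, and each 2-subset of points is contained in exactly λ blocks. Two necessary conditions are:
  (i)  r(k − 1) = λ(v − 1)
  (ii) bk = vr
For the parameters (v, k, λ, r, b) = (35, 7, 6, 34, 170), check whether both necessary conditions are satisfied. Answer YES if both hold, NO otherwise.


Condition (i): r(k − 1) = 34·6 = 204; λ(v − 1) = 6·34 = 204. Match? YES.
Condition (ii): bk = 170·7 = 1190; vr = 35·34 = 1190. Match? YES.
Both conditions hold? YES.

YES


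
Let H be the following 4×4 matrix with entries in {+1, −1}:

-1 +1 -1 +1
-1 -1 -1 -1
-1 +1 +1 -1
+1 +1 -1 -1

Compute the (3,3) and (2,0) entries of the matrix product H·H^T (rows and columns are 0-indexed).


Row 0 of H: [-1, 1, -1, 1].
Row 2 of H: [-1, 1, 1, -1].
Row 3 of H: [1, 1, -1, -1].
(H·H^T)[3][3] = Σ_j H[3][j]·H[3][j] = (1)² + (1)² + (-1)² + (-1)² = 1 + 1 + 1 + 1 = 4.
(H·H^T)[2][0] = Σ_j H[2][j]·H[0][j] = (-1)·(-1) + (1)·(1) + (1)·(-1) + (-1)·(1) = 1 + 1 + -1 + -1 = 0.
So rows 2 and 0 are orthogonal; the diagonal entry equals n = 4.

(3,3) entry = 4; (2,0) entry = 0.


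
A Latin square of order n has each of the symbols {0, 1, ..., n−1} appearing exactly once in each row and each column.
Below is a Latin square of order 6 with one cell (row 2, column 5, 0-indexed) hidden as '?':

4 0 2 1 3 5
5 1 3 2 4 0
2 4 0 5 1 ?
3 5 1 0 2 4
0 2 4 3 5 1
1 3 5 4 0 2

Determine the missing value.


Row 2 contains symbols [0, 1, 2, 4, 5] — missing [3].
Column 5 contains symbols [0, 1, 2, 4, 5] — missing [3].
The missing symbol must appear in both missing sets; intersection = [3].
Therefore the hidden value is 3.

Missing value = 3.


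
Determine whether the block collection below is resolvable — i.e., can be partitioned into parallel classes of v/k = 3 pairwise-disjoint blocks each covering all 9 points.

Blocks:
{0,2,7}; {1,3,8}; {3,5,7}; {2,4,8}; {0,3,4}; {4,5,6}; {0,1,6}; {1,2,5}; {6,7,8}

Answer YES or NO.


v = 9, block size k = 3, number of blocks = 9.
For resolvability, blocks must partition into parallel classes of size v/k = 3.
Total blocks must therefore be a multiple of 3: 9 = 3·3 + 0 ⇒ divisible ✓.
Greedy packing gives 3 candidate class(es). Each should be a full parallel class (size 3, covers all 9 points).
  Class 1 (3 blocks): {0,2,7}; {1,3,8}; {4,5,6}. Points covered: [0, 1, 2, 3, 4, 5, 6, 7, 8].
  Class 2 (3 blocks): {3,5,7}; {2,4,8}; {0,1,6}. Points covered: [0, 1, 2, 3, 4, 5, 6, 7, 8].
  Class 3 (3 blocks): {0,3,4}; {1,2,5}; {6,7,8}. Points covered: [0, 1, 2, 3, 4, 5, 6, 7, 8].
All classes full (size 3)? YES. All classes cover every point? YES.
Resolvable? YES.

YES


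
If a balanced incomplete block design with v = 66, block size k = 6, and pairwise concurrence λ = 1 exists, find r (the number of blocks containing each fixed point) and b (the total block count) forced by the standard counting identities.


Any 2-(v, k, λ) BIBD satisfies two necessary conditions:
  (i)  Each point sits in r blocks, and counting incidences through any fixed point gives r(k − 1) = λ(v − 1), so r = λ(v − 1)/(k − 1).
  (ii) Total incidences bk = vr, so b = vr/k.
Step 1: r = λ(v − 1)/(k − 1) = 1·(66 − 1)/(6 − 1) = 1·65/5 = 65/5 = 13.
Step 2: b = vr/k = 66·13/6 = 858/6 = 143.
Check integrality: r = 13 ∈ Z ✓, b = 143 ∈ Z ✓.
(These identities are necessary conditions: they determine r and b for any design with these parameters, but do not by themselves prove that one exists.)

r = 13, b = 143.


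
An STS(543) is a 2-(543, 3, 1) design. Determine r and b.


An STS(v) is a 2-(v, 3, 1) BIBD: block size k = 3, λ = 1.
Replication: r(k − 1) = λ(v − 1) ⇒ r·2 = 543 − 1 = 542 ⇒ r = 271.
Block count: bk = vr ⇒ b·3 = 543·271 = 147153 ⇒ b = 49051.

r = 271, b = 49051.


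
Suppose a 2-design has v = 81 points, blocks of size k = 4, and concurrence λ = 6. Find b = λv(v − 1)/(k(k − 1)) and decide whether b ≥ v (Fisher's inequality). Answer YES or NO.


r = λ(v − 1)/(k − 1) = 6·80/3 = 160.
b = vr/k = 81·160/4 = 3240.
Fisher's inequality: b ≥ v ⇔ 3240 ≥ 81? YES.

YES


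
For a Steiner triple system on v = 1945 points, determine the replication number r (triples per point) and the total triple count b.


An STS(v) is a 2-(v, 3, 1) BIBD: block size k = 3, λ = 1.
Replication: r(k − 1) = λ(v − 1) ⇒ r·2 = 1945 − 1 = 1944 ⇒ r = 972.
Block count: bk = vr ⇒ b·3 = 1945·972 = 1890540 ⇒ b = 630180.

r = 972, b = 630180.


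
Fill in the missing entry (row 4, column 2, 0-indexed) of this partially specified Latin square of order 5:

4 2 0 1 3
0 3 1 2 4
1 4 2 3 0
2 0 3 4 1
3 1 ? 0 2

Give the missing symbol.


Row 4 contains symbols [0, 1, 2, 3] — missing [4].
Column 2 contains symbols [0, 1, 2, 3] — missing [4].
The missing symbol must appear in both missing sets; intersection = [4].
Therefore the hidden value is 4.

Missing value = 4.


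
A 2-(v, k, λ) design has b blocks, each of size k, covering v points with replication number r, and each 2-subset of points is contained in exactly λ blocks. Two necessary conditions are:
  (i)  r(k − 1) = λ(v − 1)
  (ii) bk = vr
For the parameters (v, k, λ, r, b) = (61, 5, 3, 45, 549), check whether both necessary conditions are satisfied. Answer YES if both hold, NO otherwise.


Condition (i): r(k − 1) = 45·4 = 180; λ(v − 1) = 3·60 = 180. Match? YES.
Condition (ii): bk = 549·5 = 2745; vr = 61·45 = 2745. Match? YES.
Both conditions hold? YES.

YES


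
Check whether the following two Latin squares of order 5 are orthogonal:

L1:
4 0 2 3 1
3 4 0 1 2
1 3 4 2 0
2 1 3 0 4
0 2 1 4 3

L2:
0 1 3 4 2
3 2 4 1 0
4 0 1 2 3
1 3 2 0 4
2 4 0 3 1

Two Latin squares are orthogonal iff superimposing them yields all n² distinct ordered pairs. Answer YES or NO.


Form the n² = 25 superimposed pairs (L1[i][j], L2[i][j]), row by row (rows and columns indexed from 0):
row 0: (4,0) (0,1) (2,3) (3,4) (1,2)
row 1: (3,3) (4,2) (0,4) (1,1) (2,0)
row 2: (1,4) (3,0) (4,1) (2,2) (0,3)
row 3: (2,1) (1,3) (3,2) (0,0) (4,4)
row 4: (0,2) (2,4) (1,0) (4,3) (3,1)
Orthogonality requires all 25 pairs distinct.
Check by first coordinate: for each symbol s of L1, list the L2 entries in the n cells where L1 = s; they must all differ.
  L1 = 0: L2 entries (in reading order) 1, 4, 3, 0, 2 — all 5 distinct ✓
  L1 = 1: L2 entries (in reading order) 2, 1, 4, 3, 0 — all 5 distinct ✓
  L1 = 2: L2 entries (in reading order) 3, 0, 2, 1, 4 — all 5 distinct ✓
  L1 = 3: L2 entries (in reading order) 4, 3, 0, 2, 1 — all 5 distinct ✓
  L1 = 4: L2 entries (in reading order) 0, 2, 1, 4, 3 — all 5 distinct ✓
Every symbol of L1 meets every symbol of L2 exactly once, so all 25 pairs are distinct (25 of 25).
Conclusion: YES.

YES


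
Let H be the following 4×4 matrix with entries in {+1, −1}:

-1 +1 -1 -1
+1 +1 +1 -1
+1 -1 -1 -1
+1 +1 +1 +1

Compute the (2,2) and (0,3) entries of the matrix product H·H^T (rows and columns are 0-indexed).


Row 0 of H: [-1, 1, -1, -1].
Row 2 of H: [1, -1, -1, -1].
Row 3 of H: [1, 1, 1, 1].
(H·H^T)[2][2] = Σ_j H[2][j]·H[2][j] = (1)² + (-1)² + (-1)² + (-1)² = 1 + 1 + 1 + 1 = 4.
(H·H^T)[0][3] = Σ_j H[0][j]·H[3][j] = (-1)·(1) + (1)·(1) + (-1)·(1) + (-1)·(1) = -1 + 1 + -1 + -1 = -2.
Rows 0 and 3 are not orthogonal (dot product = -2 ≠ 0), so H is not a Hadamard matrix.

(2,2) entry = 4; (0,3) entry = -2.


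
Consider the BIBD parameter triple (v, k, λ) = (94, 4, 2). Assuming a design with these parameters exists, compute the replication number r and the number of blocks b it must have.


Any 2-(v, k, λ) BIBD satisfies two necessary conditions:
  (i)  Each point sits in r blocks, and counting incidences through any fixed point gives r(k − 1) = λ(v − 1), so r = λ(v − 1)/(k − 1).
  (ii) Total incidences bk = vr, so b = vr/k.
Step 1: r = λ(v − 1)/(k − 1) = 2·(94 − 1)/(4 − 1) = 2·93/3 = 186/3 = 62.
Step 2: b = vr/k = 94·62/4 = 5828/4 = 1457.
Check integrality: r = 62 ∈ Z ✓, b = 1457 ∈ Z ✓.
(These identities are necessary conditions: they determine r and b for any design with these parameters, but do not by themselves prove that one exists.)

r = 62, b = 1457.


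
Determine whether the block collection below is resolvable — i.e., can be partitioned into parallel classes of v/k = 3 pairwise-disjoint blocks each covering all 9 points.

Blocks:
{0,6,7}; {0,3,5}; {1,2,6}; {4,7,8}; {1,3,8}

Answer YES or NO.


v = 9, block size k = 3, number of blocks = 5.
For resolvability, blocks must partition into parallel classes of size v/k = 3.
Total blocks must therefore be a multiple of 3: 5 = 3·1 + 2 ⇒ not divisible ✗.
Resolvable? NO.

NO


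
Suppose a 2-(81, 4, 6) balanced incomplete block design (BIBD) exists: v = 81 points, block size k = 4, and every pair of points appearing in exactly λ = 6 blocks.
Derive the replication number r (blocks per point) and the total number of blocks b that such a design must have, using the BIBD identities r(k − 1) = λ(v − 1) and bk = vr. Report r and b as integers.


Any 2-(v, k, λ) BIBD satisfies two necessary conditions:
  (i)  Each point sits in r blocks, and counting incidences through any fixed point gives r(k − 1) = λ(v − 1), so r = λ(v − 1)/(k − 1).
  (ii) Total incidences bk = vr, so b = vr/k.
Step 1: r = λ(v − 1)/(k − 1) = 6·(81 − 1)/(4 − 1) = 6·80/3 = 480/3 = 160.
Step 2: b = vr/k = 81·160/4 = 12960/4 = 3240.
Check integrality: r = 160 ∈ Z ✓, b = 3240 ∈ Z ✓.
(These identities are necessary conditions: they determine r and b for any design with these parameters, but do not by themselves prove that one exists.)

r = 160, b = 3240.


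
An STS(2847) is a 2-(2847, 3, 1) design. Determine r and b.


An STS(v) is a 2-(v, 3, 1) BIBD: block size k = 3, λ = 1.
Replication: r(k − 1) = λ(v − 1) ⇒ r·2 = 2847 − 1 = 2846 ⇒ r = 1423.
Block count: bk = vr ⇒ b·3 = 2847·1423 = 4051281 ⇒ b = 1350427.
(Check via b = v(v − 1)/6 = 2847·2846/6 = 8102562/6 = 1350427.)

r = 1423, b = 1350427.


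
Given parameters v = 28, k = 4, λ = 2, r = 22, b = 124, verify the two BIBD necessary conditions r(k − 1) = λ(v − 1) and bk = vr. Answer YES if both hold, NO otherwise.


Condition (i): r(k − 1) = 22·3 = 66; λ(v − 1) = 2·27 = 54. Match? NO.
Condition (ii): bk = 124·4 = 496; vr = 28·22 = 616. Match? NO.
Both conditions hold? NO.

NO


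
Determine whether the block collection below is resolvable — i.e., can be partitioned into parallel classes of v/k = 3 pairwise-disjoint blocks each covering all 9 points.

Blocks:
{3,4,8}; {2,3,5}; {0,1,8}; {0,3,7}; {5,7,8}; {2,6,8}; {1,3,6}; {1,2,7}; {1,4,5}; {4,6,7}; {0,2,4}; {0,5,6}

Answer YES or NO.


v = 9, block size k = 3, number of blocks = 12.
For resolvability, blocks must partition into parallel classes of size v/k = 3.
Total blocks must therefore be a multiple of 3: 12 = 3·4 + 0 ⇒ divisible ✓.
Greedy packing gives 4 candidate class(es). Each should be a full parallel class (size 3, covers all 9 points).
  Class 1 (3 blocks): {3,4,8}; {1,2,7}; {0,5,6}. Points covered: [0, 1, 2, 3, 4, 5, 6, 7, 8].
  Class 2 (3 blocks): {2,3,5}; {0,1,8}; {4,6,7}. Points covered: [0, 1, 2, 3, 4, 5, 6, 7, 8].
  Class 3 (3 blocks): {0,3,7}; {2,6,8}; {1,4,5}. Points covered: [0, 1, 2, 3, 4, 5, 6, 7, 8].
  Class 4 (3 blocks): {5,7,8}; {1,3,6}; {0,2,4}. Points covered: [0, 1, 2, 3, 4, 5, 6, 7, 8].
All classes full (size 3)? YES. All classes cover every point? YES.
Resolvable? YES.

YES


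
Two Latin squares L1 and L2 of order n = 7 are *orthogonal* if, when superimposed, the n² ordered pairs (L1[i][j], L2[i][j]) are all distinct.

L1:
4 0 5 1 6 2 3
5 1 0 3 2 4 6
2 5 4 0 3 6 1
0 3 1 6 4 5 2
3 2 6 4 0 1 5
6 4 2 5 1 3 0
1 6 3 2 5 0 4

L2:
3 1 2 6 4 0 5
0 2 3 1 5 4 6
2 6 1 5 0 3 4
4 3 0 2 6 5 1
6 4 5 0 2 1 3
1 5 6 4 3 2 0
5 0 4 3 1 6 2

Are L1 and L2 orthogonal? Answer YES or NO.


Form the n² = 49 superimposed pairs (L1[i][j], L2[i][j]), row by row (rows and columns indexed from 0):
row 0: (4,3) (0,1) (5,2) (1,6) (6,4) (2,0) (3,5)
row 1: (5,0) (1,2) (0,3) (3,1) (2,5) (4,4) (6,6)
row 2: (2,2) (5,6) (4,1) (0,5) (3,0) (6,3) (1,4)
row 3: (0,4) (3,3) (1,0) (6,2) (4,6) (5,5) (2,1)
row 4: (3,6) (2,4) (6,5) (4,0) (0,2) (1,1) (5,3)
row 5: (6,1) (4,5) (2,6) (5,4) (1,3) (3,2) (0,0)
row 6: (1,5) (6,0) (3,4) (2,3) (5,1) (0,6) (4,2)
Orthogonality requires all 49 pairs distinct.
Check by first coordinate: for each symbol s of L1, list the L2 entries in the n cells where L1 = s; they must all differ.
  L1 = 0: L2 entries (in reading order) 1, 3, 5, 4, 2, 0, 6 — all 7 distinct ✓
  L1 = 1: L2 entries (in reading order) 6, 2, 4, 0, 1, 3, 5 — all 7 distinct ✓
  L1 = 2: L2 entries (in reading order) 0, 5, 2, 1, 4, 6, 3 — all 7 distinct ✓
  L1 = 3: L2 entries (in reading order) 5, 1, 0, 3, 6, 2, 4 — all 7 distinct ✓
  L1 = 4: L2 entries (in reading order) 3, 4, 1, 6, 0, 5, 2 — all 7 distinct ✓
  L1 = 5: L2 entries (in reading order) 2, 0, 6, 5, 3, 4, 1 — all 7 distinct ✓
  L1 = 6: L2 entries (in reading order) 4, 6, 3, 2, 5, 1, 0 — all 7 distinct ✓
Every symbol of L1 meets every symbol of L2 exactly once, so all 49 pairs are distinct (49 of 49).
Conclusion: YES.

YES


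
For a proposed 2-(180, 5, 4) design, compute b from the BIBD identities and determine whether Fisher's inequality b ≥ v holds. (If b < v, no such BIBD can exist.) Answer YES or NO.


r = λ(v − 1)/(k − 1) = 4·179/4 = 179.
b = vr/k = 180·179/5 = 6444.
Fisher's inequality: b ≥ v ⇔ 6444 ≥ 180? YES.

YES


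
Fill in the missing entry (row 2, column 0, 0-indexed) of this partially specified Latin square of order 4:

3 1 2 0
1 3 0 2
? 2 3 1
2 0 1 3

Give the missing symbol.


Row 2 contains symbols [1, 2, 3] — missing [0].
Column 0 contains symbols [1, 2, 3] — missing [0].
The missing symbol must appear in both missing sets; intersection = [0].
Therefore the hidden value is 0.

Missing value = 0.


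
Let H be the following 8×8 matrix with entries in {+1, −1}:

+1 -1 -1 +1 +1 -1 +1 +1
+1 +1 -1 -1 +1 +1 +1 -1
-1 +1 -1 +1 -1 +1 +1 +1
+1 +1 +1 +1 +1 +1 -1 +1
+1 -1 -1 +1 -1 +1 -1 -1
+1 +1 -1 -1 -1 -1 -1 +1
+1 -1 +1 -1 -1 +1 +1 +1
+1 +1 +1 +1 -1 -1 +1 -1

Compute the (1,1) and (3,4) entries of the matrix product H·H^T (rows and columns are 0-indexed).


Row 1 of H: [1, 1, -1, -1, 1, 1, 1, -1].
Row 3 of H: [1, 1, 1, 1, 1, 1, -1, 1].
Row 4 of H: [1, -1, -1, 1, -1, 1, -1, -1].
(H·H^T)[1][1] = Σ_j H[1][j]·H[1][j] = (1)² + (1)² + (-1)² + (-1)² + (1)² + (1)² + (1)² + (-1)² = 1 + 1 + 1 + 1 + 1 + 1 + 1 + 1 = 8.
(H·H^T)[3][4] = Σ_j H[3][j]·H[4][j] = (1)·(1) + (1)·(-1) + (1)·(-1) + (1)·(1) + (1)·(-1) + (1)·(1) + (-1)·(-1) + (1)·(-1) = 1 + -1 + -1 + 1 + -1 + 1 + 1 + -1 = 0.
So rows 3 and 4 are orthogonal; the diagonal entry equals n = 8.

(1,1) entry = 8; (3,4) entry = 0.


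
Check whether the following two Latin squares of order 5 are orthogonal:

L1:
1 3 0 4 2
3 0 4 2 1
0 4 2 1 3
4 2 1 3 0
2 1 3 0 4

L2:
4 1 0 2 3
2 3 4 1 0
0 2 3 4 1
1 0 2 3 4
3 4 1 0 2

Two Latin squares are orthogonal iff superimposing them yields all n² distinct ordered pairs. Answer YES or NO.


Form the n² = 25 superimposed pairs (L1[i][j], L2[i][j]), row by row (rows and columns indexed from 0):
row 0: (1,4) (3,1) (0,0) (4,2) (2,3)
row 1: (3,2) (0,3) (4,4) (2,1) (1,0)
row 2: (0,0) (4,2) (2,3) (1,4) (3,1)
row 3: (4,1) (2,0) (1,2) (3,3) (0,4)
row 4: (2,3) (1,4) (3,1) (0,0) (4,2)
Orthogonality requires all 25 pairs distinct.
But the pair (0,0) repeats: cell (0,2) has L1 = 0, L2 = 0, and cell (2,0) has L1 = 0, L2 = 0.
A repeated pair means some other pair never occurs (only 15 distinct pairs out of 25), so the squares are not orthogonal.
Conclusion: NO.

NO


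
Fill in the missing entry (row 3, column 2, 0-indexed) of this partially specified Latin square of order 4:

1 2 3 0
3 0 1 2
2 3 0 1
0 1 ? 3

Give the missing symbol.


Row 3 contains symbols [0, 1, 3] — missing [2].
Column 2 contains symbols [0, 1, 3] — missing [2].
The missing symbol must appear in both missing sets; intersection = [2].
Therefore the hidden value is 2.

Missing value = 2.


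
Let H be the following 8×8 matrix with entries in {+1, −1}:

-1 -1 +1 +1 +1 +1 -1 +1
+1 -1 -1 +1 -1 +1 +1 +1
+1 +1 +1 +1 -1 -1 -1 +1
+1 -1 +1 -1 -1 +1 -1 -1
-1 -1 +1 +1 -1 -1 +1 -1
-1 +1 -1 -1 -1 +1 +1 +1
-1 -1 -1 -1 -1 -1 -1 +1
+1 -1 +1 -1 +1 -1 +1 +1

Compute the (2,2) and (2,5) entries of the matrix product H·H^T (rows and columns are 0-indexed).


Row 2 of H: [1, 1, 1, 1, -1, -1, -1, 1].
Row 5 of H: [-1, 1, -1, -1, -1, 1, 1, 1].
(H·H^T)[2][2] = Σ_j H[2][j]·H[2][j] = (1)² + (1)² + (1)² + (1)² + (-1)² + (-1)² + (-1)² + (1)² = 1 + 1 + 1 + 1 + 1 + 1 + 1 + 1 = 8.
(H·H^T)[2][5] = Σ_j H[2][j]·H[5][j] = (1)·(-1) + (1)·(1) + (1)·(-1) + (1)·(-1) + (-1)·(-1) + (-1)·(1) + (-1)·(1) + (1)·(1) = -1 + 1 + -1 + -1 + 1 + -1 + -1 + 1 = -2.
Rows 2 and 5 are not orthogonal (dot product = -2 ≠ 0), so H is not a Hadamard matrix.

(2,2) entry = 8; (2,5) entry = -2.


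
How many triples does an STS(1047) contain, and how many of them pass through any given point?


An STS(v) is a 2-(v, 3, 1) BIBD: block size k = 3, λ = 1.
Replication: r(k − 1) = λ(v − 1) ⇒ r·2 = 1047 − 1 = 1046 ⇒ r = 523.
Block count: bk = vr ⇒ b·3 = 1047·523 = 547581 ⇒ b = 182527.
(Check via b = v(v − 1)/6 = 1047·1046/6 = 1095162/6 = 182527.)

r = 523, b = 182527.


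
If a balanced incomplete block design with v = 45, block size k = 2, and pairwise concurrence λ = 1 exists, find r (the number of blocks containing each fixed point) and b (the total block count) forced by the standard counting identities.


Any 2-(v, k, λ) BIBD satisfies two necessary conditions:
  (i)  Each point sits in r blocks, and counting incidences through any fixed point gives r(k − 1) = λ(v − 1), so r = λ(v − 1)/(k − 1).
  (ii) Total incidences bk = vr, so b = vr/k.
Step 1: r = λ(v − 1)/(k − 1) = 1·(45 − 1)/(2 − 1) = 1·44/1 = 44/1 = 44.
Step 2: b = vr/k = 45·44/2 = 1980/2 = 990.
Check integrality: r = 44 ∈ Z ✓, b = 990 ∈ Z ✓.
(These identities are necessary conditions: they determine r and b for any design with these parameters, but do not by themselves prove that one exists.)

r = 44, b = 990.


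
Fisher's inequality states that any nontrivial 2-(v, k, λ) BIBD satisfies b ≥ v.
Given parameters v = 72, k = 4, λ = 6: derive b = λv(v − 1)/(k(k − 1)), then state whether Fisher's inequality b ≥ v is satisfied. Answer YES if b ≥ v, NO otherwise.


r = λ(v − 1)/(k − 1) = 6·71/3 = 142.
b = vr/k = 72·142/4 = 2556.
Fisher's inequality: b ≥ v ⇔ 2556 ≥ 72? YES.

YES


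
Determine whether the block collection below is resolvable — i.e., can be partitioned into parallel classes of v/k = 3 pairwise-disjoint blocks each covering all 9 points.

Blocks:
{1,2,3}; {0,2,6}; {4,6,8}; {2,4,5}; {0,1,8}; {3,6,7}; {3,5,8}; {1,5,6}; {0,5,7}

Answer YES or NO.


v = 9, block size k = 3, number of blocks = 9.
For resolvability, blocks must partition into parallel classes of size v/k = 3.
Total blocks must therefore be a multiple of 3: 9 = 3·3 + 0 ⇒ divisible ✓.
Consider block {0,2,6}. The only other block(s) in the collection disjoint from it are {3,5,8} — just 1 block(s). Any parallel class containing {0,2,6} would need 2 other blocks each disjoint from it, so no parallel class of size 3 can contain {0,2,6}.
Since every block must belong to some parallel class in a resolution, the collection cannot be partitioned into parallel classes.
Resolvable? NO.

NO


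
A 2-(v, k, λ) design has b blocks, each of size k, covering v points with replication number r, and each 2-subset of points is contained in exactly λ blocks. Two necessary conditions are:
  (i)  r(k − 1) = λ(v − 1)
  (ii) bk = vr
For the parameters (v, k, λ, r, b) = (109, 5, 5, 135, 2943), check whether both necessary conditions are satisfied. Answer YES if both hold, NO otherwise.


Condition (i): r(k − 1) = 135·4 = 540; λ(v − 1) = 5·108 = 540. Match? YES.
Condition (ii): bk = 2943·5 = 14715; vr = 109·135 = 14715. Match? YES.
Both conditions hold? YES.

YES


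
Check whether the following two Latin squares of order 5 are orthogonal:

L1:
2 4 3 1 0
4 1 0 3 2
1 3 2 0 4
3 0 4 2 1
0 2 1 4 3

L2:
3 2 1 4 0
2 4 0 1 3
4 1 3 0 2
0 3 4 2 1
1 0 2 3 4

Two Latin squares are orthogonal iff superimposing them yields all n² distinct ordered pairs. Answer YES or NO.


Form the n² = 25 superimposed pairs (L1[i][j], L2[i][j]), row by row (rows and columns indexed from 0):
row 0: (2,3) (4,2) (3,1) (1,4) (0,0)
row 1: (4,2) (1,4) (0,0) (3,1) (2,3)
row 2: (1,4) (3,1) (2,3) (0,0) (4,2)
row 3: (3,0) (0,3) (4,4) (2,2) (1,1)
row 4: (0,1) (2,0) (1,2) (4,3) (3,4)
Orthogonality requires all 25 pairs distinct.
But the pair (4,2) repeats: cell (0,1) has L1 = 4, L2 = 2, and cell (1,0) has L1 = 4, L2 = 2.
A repeated pair means some other pair never occurs (only 15 distinct pairs out of 25), so the squares are not orthogonal.
Conclusion: NO.

NO


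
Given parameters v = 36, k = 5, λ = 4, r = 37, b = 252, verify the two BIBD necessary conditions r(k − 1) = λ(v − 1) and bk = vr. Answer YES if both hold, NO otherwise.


Condition (i): r(k − 1) = 37·4 = 148; λ(v − 1) = 4·35 = 140. Match? NO.
Condition (ii): bk = 252·5 = 1260; vr = 36·37 = 1332. Match? NO.
Both conditions hold? NO.

NO


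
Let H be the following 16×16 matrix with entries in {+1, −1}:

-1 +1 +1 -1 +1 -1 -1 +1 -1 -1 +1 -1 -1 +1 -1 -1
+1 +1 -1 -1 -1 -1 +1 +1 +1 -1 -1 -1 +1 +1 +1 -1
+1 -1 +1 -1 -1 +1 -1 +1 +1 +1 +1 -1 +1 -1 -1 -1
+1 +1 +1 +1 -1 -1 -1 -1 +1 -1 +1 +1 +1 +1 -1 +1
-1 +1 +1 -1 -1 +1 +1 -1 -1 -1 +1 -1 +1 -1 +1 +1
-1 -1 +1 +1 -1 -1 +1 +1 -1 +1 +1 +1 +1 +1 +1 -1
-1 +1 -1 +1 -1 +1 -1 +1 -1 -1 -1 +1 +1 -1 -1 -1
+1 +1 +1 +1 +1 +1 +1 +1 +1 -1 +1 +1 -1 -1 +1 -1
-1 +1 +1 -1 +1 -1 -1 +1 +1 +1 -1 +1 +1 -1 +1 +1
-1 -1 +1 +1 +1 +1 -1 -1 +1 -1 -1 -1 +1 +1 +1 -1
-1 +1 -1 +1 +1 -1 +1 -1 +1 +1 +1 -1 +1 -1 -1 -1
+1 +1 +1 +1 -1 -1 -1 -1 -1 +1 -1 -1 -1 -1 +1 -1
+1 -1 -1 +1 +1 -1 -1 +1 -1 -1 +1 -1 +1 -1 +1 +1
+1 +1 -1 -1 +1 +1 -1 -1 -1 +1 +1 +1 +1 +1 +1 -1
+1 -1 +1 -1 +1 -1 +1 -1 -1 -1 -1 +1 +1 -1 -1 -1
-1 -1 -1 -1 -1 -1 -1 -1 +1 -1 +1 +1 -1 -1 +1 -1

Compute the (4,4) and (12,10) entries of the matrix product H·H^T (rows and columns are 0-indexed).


Row 4 of H: [-1, 1, 1, -1, -1, 1, 1, -1, -1, -1, 1, -1, 1, -1, 1, 1].
Row 10 of H: [-1, 1, -1, 1, 1, -1, 1, -1, 1, 1, 1, -1, 1, -1, -1, -1].
Row 12 of H: [1, -1, -1, 1, 1, -1, -1, 1, -1, -1, 1, -1, 1, -1, 1, 1].
(H·H^T)[4][4] = Σ_j H[4][j]·H[4][j] = (-1)² + (1)² + (1)² + (-1)² + (-1)² + (1)² + (1)² + (-1)² + (-1)² + (-1)² + (1)² + (-1)² + (1)² + (-1)² + (1)² + (1)² = 1 + 1 + 1 + 1 + 1 + 1 + 1 + 1 + 1 + 1 + 1 + 1 + 1 + 1 + 1 + 1 = 16.
(H·H^T)[12][10] = Σ_j H[12][j]·H[10][j] = (1)·(-1) + (-1)·(1) + (-1)·(-1) + (1)·(1) + (1)·(1) + (-1)·(-1) + (-1)·(1) + (1)·(-1) + (-1)·(1) + (-1)·(1) + (1)·(1) + (-1)·(-1) + (1)·(1) + (-1)·(-1) + (1)·(-1) + (1)·(-1) = -1 + -1 + 1 + 1 + 1 + 1 + -1 + -1 + -1 + -1 + 1 + 1 + 1 + 1 + -1 + -1 = 0.
So rows 12 and 10 are orthogonal; the diagonal entry equals n = 16.

(4,4) entry = 16; (12,10) entry = 0.


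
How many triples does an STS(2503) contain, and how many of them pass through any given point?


An STS(v) is a 2-(v, 3, 1) BIBD: block size k = 3, λ = 1.
Replication: r(k − 1) = λ(v − 1) ⇒ r·2 = 2503 − 1 = 2502 ⇒ r = 1251.
Block count: bk = vr ⇒ b·3 = 2503·1251 = 3131253 ⇒ b = 1043751.

r = 1251, b = 1043751.


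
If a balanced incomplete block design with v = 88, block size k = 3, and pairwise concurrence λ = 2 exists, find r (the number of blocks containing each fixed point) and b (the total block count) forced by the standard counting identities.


Any 2-(v, k, λ) BIBD satisfies two necessary conditions:
  (i)  Each point sits in r blocks, and counting incidences through any fixed point gives r(k − 1) = λ(v − 1), so r = λ(v − 1)/(k − 1).
  (ii) Total incidences bk = vr, so b = vr/k.
Step 1: r = λ(v − 1)/(k − 1) = 2·(88 − 1)/(3 − 1) = 2·87/2 = 174/2 = 87.
Step 2: b = vr/k = 88·87/3 = 7656/3 = 2552.
Check integrality: r = 87 ∈ Z ✓, b = 2552 ∈ Z ✓.
(These identities are necessary conditions: they determine r and b for any design with these parameters, but do not by themselves prove that one exists.)

r = 87, b = 2552.


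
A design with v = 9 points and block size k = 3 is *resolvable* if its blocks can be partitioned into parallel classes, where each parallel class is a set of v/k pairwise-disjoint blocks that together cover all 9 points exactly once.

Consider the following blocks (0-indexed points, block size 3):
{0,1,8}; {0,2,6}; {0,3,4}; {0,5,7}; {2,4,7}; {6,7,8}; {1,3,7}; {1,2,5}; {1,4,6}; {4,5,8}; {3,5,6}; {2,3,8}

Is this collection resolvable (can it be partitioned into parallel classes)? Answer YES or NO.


v = 9, block size k = 3, number of blocks = 12.
For resolvability, blocks must partition into parallel classes of size v/k = 3.
Total blocks must therefore be a multiple of 3: 12 = 3·4 + 0 ⇒ divisible ✓.
Greedy packing gives 4 candidate class(es). Each should be a full parallel class (size 3, covers all 9 points).
  Class 1 (3 blocks): {0,1,8}; {2,4,7}; {3,5,6}. Points covered: [0, 1, 2, 3, 4, 5, 6, 7, 8].
  Class 2 (3 blocks): {0,2,6}; {1,3,7}; {4,5,8}. Points covered: [0, 1, 2, 3, 4, 5, 6, 7, 8].
  Class 3 (3 blocks): {0,3,4}; {6,7,8}; {1,2,5}. Points covered: [0, 1, 2, 3, 4, 5, 6, 7, 8].
  Class 4 (3 blocks): {0,5,7}; {1,4,6}; {2,3,8}. Points covered: [0, 1, 2, 3, 4, 5, 6, 7, 8].
All classes full (size 3)? YES. All classes cover every point? YES.
Resolvable? YES.

YES


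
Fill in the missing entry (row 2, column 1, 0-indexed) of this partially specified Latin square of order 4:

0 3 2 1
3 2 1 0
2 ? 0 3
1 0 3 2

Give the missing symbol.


Row 2 contains symbols [0, 2, 3] — missing [1].
Column 1 contains symbols [0, 2, 3] — missing [1].
The missing symbol must appear in both missing sets; intersection = [1].
Therefore the hidden value is 1.

Missing value = 1.


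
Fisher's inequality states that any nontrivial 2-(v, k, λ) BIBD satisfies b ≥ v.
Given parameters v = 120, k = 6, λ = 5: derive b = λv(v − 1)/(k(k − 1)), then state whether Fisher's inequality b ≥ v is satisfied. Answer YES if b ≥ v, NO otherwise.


b = λv(v − 1)/(k(k − 1)) = 5·120·119/(6·5) = 71400/30 = 2380.
Compare with v = 120: b ≥ v, so Fisher's inequality holds.

YES


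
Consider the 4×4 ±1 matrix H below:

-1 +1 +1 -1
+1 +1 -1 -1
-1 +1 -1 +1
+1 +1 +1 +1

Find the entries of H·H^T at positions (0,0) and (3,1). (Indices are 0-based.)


Row 0 of H: [-1, 1, 1, -1].
Row 1 of H: [1, 1, -1, -1].
Row 3 of H: [1, 1, 1, 1].
(H·H^T)[0][0] = Σ_j H[0][j]·H[0][j] = (-1)² + (1)² + (1)² + (-1)² = 1 + 1 + 1 + 1 = 4.
(H·H^T)[3][1] = Σ_j H[3][j]·H[1][j] = (1)·(1) + (1)·(1) + (1)·(-1) + (1)·(-1) = 1 + 1 + -1 + -1 = 0.
So rows 3 and 1 are orthogonal; the diagonal entry equals n = 4.

(0,0) entry = 4; (3,1) entry = 0.


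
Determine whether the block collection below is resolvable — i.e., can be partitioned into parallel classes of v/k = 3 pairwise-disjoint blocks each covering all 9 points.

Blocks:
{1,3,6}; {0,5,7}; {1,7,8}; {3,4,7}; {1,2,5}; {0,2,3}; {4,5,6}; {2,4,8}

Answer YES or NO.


v = 9, block size k = 3, number of blocks = 8.
For resolvability, blocks must partition into parallel classes of size v/k = 3.
Total blocks must therefore be a multiple of 3: 8 = 3·2 + 2 ⇒ not divisible ✗.
Resolvable? NO.

NO


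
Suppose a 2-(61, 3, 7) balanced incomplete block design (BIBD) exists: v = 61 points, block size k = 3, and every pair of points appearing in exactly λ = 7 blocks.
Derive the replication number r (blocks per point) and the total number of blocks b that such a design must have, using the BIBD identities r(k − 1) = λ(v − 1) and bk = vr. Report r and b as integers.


Any 2-(v, k, λ) BIBD satisfies two necessary conditions:
  (i)  Each point sits in r blocks, and counting incidences through any fixed point gives r(k − 1) = λ(v − 1), so r = λ(v − 1)/(k − 1).
  (ii) Total incidences bk = vr, so b = vr/k.
Step 1: r = λ(v − 1)/(k − 1) = 7·(61 − 1)/(3 − 1) = 7·60/2 = 420/2 = 210.
Step 2: b = vr/k = 61·210/3 = 12810/3 = 4270.
Check integrality: r = 210 ∈ Z ✓, b = 4270 ∈ Z ✓.
(These identities are necessary conditions: they determine r and b for any design with these parameters, but do not by themselves prove that one exists.)

r = 210, b = 4270.


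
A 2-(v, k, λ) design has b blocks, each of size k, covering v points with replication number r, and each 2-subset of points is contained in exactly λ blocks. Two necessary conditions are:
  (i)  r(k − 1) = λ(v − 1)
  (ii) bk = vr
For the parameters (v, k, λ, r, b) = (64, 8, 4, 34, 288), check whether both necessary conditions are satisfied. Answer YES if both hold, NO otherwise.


Condition (i): r(k − 1) = 34·7 = 238; λ(v − 1) = 4·63 = 252. Match? NO.
Condition (ii): bk = 288·8 = 2304; vr = 64·34 = 2176. Match? NO.
Both conditions hold? NO.

NO


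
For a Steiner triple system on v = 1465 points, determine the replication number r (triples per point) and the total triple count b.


An STS(v) is a 2-(v, 3, 1) BIBD: block size k = 3, λ = 1.
Replication: r(k − 1) = λ(v − 1) ⇒ r·2 = 1465 − 1 = 1464 ⇒ r = 732.
Block count: b = v(v − 1)/6 = 1465·1464/6 = 2144760/6 = 357460.
(Check via bk = vr: 357460·3 = 1072380 = 1465·732 = 1072380 ✓.)

r = 732, b = 357460.


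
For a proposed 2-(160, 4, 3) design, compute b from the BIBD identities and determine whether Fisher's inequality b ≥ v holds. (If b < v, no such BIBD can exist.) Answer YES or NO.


b = λv(v − 1)/(k(k − 1)) = 3·160·159/(4·3) = 76320/12 = 6360.
Compare with v = 160: b ≥ v, so Fisher's inequality holds.

YES


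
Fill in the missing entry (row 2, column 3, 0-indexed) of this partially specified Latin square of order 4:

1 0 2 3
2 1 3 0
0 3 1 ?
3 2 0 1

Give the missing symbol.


Row 2 contains symbols [0, 1, 3] — missing [2].
Column 3 contains symbols [0, 1, 3] — missing [2].
The missing symbol must appear in both missing sets; intersection = [2].
Therefore the hidden value is 2.

Missing value = 2.


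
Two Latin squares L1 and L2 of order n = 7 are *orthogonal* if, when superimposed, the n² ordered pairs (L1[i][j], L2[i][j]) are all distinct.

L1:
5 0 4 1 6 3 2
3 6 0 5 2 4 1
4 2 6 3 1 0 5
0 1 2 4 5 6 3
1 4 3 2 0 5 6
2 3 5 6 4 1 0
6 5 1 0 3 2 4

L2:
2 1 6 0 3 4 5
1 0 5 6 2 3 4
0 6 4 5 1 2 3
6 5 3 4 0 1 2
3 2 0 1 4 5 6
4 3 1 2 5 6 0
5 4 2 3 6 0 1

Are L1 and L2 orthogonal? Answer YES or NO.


Form the n² = 49 superimposed pairs (L1[i][j], L2[i][j]), row by row (rows and columns indexed from 0):
row 0: (5,2) (0,1) (4,6) (1,0) (6,3) (3,4) (2,5)
row 1: (3,1) (6,0) (0,5) (5,6) (2,2) (4,3) (1,4)
row 2: (4,0) (2,6) (6,4) (3,5) (1,1) (0,2) (5,3)
row 3: (0,6) (1,5) (2,3) (4,4) (5,0) (6,1) (3,2)
row 4: (1,3) (4,2) (3,0) (2,1) (0,4) (5,5) (6,6)
row 5: (2,4) (3,3) (5,1) (6,2) (4,5) (1,6) (0,0)
row 6: (6,5) (5,4) (1,2) (0,3) (3,6) (2,0) (4,1)
Orthogonality requires all 49 pairs distinct.
Check by first coordinate: for each symbol s of L1, list the L2 entries in the n cells where L1 = s; they must all differ.
  L1 = 0: L2 entries (in reading order) 1, 5, 2, 6, 4, 0, 3 — all 7 distinct ✓
  L1 = 1: L2 entries (in reading order) 0, 4, 1, 5, 3, 6, 2 — all 7 distinct ✓
  L1 = 2: L2 entries (in reading order) 5, 2, 6, 3, 1, 4, 0 — all 7 distinct ✓
  L1 = 3: L2 entries (in reading order) 4, 1, 5, 2, 0, 3, 6 — all 7 distinct ✓
  L1 = 4: L2 entries (in reading order) 6, 3, 0, 4, 2, 5, 1 — all 7 distinct ✓
  L1 = 5: L2 entries (in reading order) 2, 6, 3, 0, 5, 1, 4 — all 7 distinct ✓
  L1 = 6: L2 entries (in reading order) 3, 0, 4, 1, 6, 2, 5 — all 7 distinct ✓
Every symbol of L1 meets every symbol of L2 exactly once, so all 49 pairs are distinct (49 of 49).
Conclusion: YES.

YES


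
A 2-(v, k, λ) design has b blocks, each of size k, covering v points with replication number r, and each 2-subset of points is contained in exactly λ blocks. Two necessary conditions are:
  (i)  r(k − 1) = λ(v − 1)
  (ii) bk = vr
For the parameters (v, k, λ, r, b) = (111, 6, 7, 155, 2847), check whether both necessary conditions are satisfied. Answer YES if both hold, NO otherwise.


Condition (i): r(k − 1) = 155·5 = 775; λ(v − 1) = 7·110 = 770. Match? NO.
Condition (ii): bk = 2847·6 = 17082; vr = 111·155 = 17205. Match? NO.
Both conditions hold? NO.

NO


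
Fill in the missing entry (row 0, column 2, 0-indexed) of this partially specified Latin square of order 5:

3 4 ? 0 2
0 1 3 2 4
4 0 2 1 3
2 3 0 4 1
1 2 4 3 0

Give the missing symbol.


Row 0 contains symbols [0, 2, 3, 4] — missing [1].
Column 2 contains symbols [0, 2, 3, 4] — missing [1].
The missing symbol must appear in both missing sets; intersection = [1].
Therefore the hidden value is 1.

Missing value = 1.


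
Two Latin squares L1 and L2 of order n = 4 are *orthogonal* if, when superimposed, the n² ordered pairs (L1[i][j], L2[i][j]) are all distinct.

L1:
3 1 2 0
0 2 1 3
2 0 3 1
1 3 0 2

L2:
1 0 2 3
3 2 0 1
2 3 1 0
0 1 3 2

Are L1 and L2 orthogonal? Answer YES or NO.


Form the n² = 16 superimposed pairs (L1[i][j], L2[i][j]), row by row (rows and columns indexed from 0):
row 0: (3,1) (1,0) (2,2) (0,3)
row 1: (0,3) (2,2) (1,0) (3,1)
row 2: (2,2) (0,3) (3,1) (1,0)
row 3: (1,0) (3,1) (0,3) (2,2)
Orthogonality requires all 16 pairs distinct.
But the pair (0,3) repeats: cell (0,3) has L1 = 0, L2 = 3, and cell (1,0) has L1 = 0, L2 = 3.
A repeated pair means some other pair never occurs (only 4 distinct pairs out of 16), so the squares are not orthogonal.
Conclusion: NO.

NO


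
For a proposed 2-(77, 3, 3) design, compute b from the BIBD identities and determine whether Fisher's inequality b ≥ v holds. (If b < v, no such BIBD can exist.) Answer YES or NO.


b = λv(v − 1)/(k(k − 1)) = 3·77·76/(3·2) = 17556/6 = 2926.
Compare with v = 77: b ≥ v, so Fisher's inequality holds.

YES


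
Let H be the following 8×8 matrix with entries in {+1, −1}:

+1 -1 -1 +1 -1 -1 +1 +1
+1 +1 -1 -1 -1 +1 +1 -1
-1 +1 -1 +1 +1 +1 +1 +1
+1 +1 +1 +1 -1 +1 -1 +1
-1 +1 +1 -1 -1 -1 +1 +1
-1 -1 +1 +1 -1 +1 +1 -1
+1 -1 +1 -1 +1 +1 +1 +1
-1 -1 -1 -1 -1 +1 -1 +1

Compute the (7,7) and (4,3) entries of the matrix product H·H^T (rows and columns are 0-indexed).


Row 3 of H: [1, 1, 1, 1, -1, 1, -1, 1].
Row 4 of H: [-1, 1, 1, -1, -1, -1, 1, 1].
Row 7 of H: [-1, -1, -1, -1, -1, 1, -1, 1].
(H·H^T)[7][7] = Σ_j H[7][j]·H[7][j] = (-1)² + (-1)² + (-1)² + (-1)² + (-1)² + (1)² + (-1)² + (1)² = 1 + 1 + 1 + 1 + 1 + 1 + 1 + 1 = 8.
(H·H^T)[4][3] = Σ_j H[4][j]·H[3][j] = (-1)·(1) + (1)·(1) + (1)·(1) + (-1)·(1) + (-1)·(-1) + (-1)·(1) + (1)·(-1) + (1)·(1) = -1 + 1 + 1 + -1 + 1 + -1 + -1 + 1 = 0.
So rows 4 and 3 are orthogonal; the diagonal entry equals n = 8.

(7,7) entry = 8; (4,3) entry = 0.


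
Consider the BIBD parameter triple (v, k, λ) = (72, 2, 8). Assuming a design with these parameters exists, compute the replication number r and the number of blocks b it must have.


Any 2-(v, k, λ) BIBD satisfies two necessary conditions:
  (i)  Each point sits in r blocks, and counting incidences through any fixed point gives r(k − 1) = λ(v − 1), so r = λ(v − 1)/(k − 1).
  (ii) Total incidences bk = vr, so b = vr/k.
Step 1: r = λ(v − 1)/(k − 1) = 8·(72 − 1)/(2 − 1) = 8·71/1 = 568/1 = 568.
Step 2: b = vr/k = 72·568/2 = 40896/2 = 20448.
Check integrality: r = 568 ∈ Z ✓, b = 20448 ∈ Z ✓.
(These identities are necessary conditions: they determine r and b for any design with these parameters, but do not by themselves prove that one exists.)

r = 568, b = 20448.


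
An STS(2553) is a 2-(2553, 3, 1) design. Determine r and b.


An STS(v) is a 2-(v, 3, 1) BIBD: block size k = 3, λ = 1.
Replication: r(k − 1) = λ(v − 1) ⇒ r·2 = 2553 − 1 = 2552 ⇒ r = 1276.
Block count: b = v(v − 1)/6 = 2553·2552/6 = 6515256/6 = 1085876.
(Check via bk = vr: 1085876·3 = 3257628 = 2553·1276 = 3257628 ✓.)

r = 1276, b = 1085876.


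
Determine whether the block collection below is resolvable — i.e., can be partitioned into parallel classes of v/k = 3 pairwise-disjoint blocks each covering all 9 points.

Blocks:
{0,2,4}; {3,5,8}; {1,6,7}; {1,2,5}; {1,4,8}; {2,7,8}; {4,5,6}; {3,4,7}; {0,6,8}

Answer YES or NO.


v = 9, block size k = 3, number of blocks = 9.
For resolvability, blocks must partition into parallel classes of size v/k = 3.
Total blocks must therefore be a multiple of 3: 9 = 3·3 + 0 ⇒ divisible ✓.
Consider block {1,4,8}. It intersects every other block in the collection, so no parallel class of size 3 can contain it.
Since every block must belong to some parallel class in a resolution, the collection cannot be partitioned into parallel classes.
Resolvable? NO.

NO


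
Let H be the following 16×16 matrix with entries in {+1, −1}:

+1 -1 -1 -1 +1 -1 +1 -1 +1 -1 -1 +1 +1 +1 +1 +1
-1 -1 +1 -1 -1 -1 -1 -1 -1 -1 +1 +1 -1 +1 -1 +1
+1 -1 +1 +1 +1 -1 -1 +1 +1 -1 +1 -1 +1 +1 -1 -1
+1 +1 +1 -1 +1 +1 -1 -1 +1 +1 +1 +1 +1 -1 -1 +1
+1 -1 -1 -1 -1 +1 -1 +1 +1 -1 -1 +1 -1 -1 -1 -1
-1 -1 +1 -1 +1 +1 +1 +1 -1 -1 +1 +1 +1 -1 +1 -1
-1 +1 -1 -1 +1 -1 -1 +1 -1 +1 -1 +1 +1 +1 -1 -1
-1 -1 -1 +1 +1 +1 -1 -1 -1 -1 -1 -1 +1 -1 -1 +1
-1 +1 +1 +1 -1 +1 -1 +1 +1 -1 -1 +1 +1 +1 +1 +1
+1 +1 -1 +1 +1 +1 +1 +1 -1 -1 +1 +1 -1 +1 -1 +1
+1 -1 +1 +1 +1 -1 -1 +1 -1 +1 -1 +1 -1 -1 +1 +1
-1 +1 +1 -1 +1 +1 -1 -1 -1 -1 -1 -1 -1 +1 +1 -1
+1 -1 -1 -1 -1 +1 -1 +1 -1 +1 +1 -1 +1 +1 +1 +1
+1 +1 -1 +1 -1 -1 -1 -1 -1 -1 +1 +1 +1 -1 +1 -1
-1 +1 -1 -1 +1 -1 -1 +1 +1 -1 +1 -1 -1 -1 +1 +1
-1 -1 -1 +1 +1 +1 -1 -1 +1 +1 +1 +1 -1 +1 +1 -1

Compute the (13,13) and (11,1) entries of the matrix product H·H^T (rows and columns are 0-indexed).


Row 1 of H: [-1, -1, 1, -1, -1, -1, -1, -1, -1, -1, 1, 1, -1, 1, -1, 1].
Row 11 of H: [-1, 1, 1, -1, 1, 1, -1, -1, -1, -1, -1, -1, -1, 1, 1, -1].
Row 13 of H: [1, 1, -1, 1, -1, -1, -1, -1, -1, -1, 1, 1, 1, -1, 1, -1].
(H·H^T)[13][13] = Σ_j H[13][j]·H[13][j] = (1)² + (1)² + (-1)² + (1)² + (-1)² + (-1)² + (-1)² + (-1)² + (-1)² + (-1)² + (1)² + (1)² + (1)² + (-1)² + (1)² + (-1)² = 1 + 1 + 1 + 1 + 1 + 1 + 1 + 1 + 1 + 1 + 1 + 1 + 1 + 1 + 1 + 1 = 16.
(H·H^T)[11][1] = Σ_j H[11][j]·H[1][j] = (-1)·(-1) + (1)·(-1) + (1)·(1) + (-1)·(-1) + (1)·(-1) + (1)·(-1) + (-1)·(-1) + (-1)·(-1) + (-1)·(-1) + (-1)·(-1) + (-1)·(1) + (-1)·(1) + (-1)·(-1) + (1)·(1) + (1)·(-1) + (-1)·(1) = 1 + -1 + 1 + 1 + -1 + -1 + 1 + 1 + 1 + 1 + -1 + -1 + 1 + 1 + -1 + -1 = 2.
Rows 11 and 1 are not orthogonal (dot product = 2 ≠ 0), so H is not a Hadamard matrix.

(13,13) entry = 16; (11,1) entry = 2.


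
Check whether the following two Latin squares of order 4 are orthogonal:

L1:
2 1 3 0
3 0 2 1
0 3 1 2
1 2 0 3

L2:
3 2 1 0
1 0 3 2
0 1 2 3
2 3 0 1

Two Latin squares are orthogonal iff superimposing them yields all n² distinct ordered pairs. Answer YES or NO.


Form the n² = 16 superimposed pairs (L1[i][j], L2[i][j]), row by row (rows and columns indexed from 0):
row 0: (2,3) (1,2) (3,1) (0,0)
row 1: (3,1) (0,0) (2,3) (1,2)
row 2: (0,0) (3,1) (1,2) (2,3)
row 3: (1,2) (2,3) (0,0) (3,1)
Orthogonality requires all 16 pairs distinct.
But the pair (3,1) repeats: cell (0,2) has L1 = 3, L2 = 1, and cell (1,0) has L1 = 3, L2 = 1.
A repeated pair means some other pair never occurs (only 4 distinct pairs out of 16), so the squares are not orthogonal.
Conclusion: NO.

NO


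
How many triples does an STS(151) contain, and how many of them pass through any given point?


An STS(v) is a 2-(v, 3, 1) BIBD: block size k = 3, λ = 1.
Replication: r(k − 1) = λ(v − 1) ⇒ r·2 = 151 − 1 = 150 ⇒ r = 75.
Block count: bk = vr ⇒ b·3 = 151·75 = 11325 ⇒ b = 3775.

r = 75, b = 3775.
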